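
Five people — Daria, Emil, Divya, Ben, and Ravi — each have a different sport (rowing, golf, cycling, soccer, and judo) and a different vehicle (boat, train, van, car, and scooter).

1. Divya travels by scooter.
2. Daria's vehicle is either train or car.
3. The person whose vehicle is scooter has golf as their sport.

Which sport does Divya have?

golf

With clues 1–3, cycling, judo, rowing, and soccer are impossible for Divya's sport.
That leaves golf.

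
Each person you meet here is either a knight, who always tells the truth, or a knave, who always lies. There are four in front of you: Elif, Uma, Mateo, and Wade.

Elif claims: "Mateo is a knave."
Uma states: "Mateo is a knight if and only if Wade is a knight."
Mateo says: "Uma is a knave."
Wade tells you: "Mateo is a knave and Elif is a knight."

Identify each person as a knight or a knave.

Consider Elif. Suppose Elif is a knight.
Then no assignment of the remaining roles makes every statement match its speaker's type — contradiction.
So Elif is a knave.
With that fixed, Wade's statement is false, so Wade is a knave.
Consider Uma. Suppose Uma is a knight.
Then no assignment of the remaining roles makes every statement match its speaker's type — contradiction.
So Uma is a knave.
With that fixed, Mateo's statement is true, so Mateo is a knight.

Elif: knave, Uma: knave, Mateo: knight, Wade: knave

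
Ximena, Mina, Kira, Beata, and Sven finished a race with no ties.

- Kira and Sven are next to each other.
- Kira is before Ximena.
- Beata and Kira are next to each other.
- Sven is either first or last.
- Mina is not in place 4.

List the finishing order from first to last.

From clues 1–2: Ximena is in {3,4,5}.
From clues 1–3: Ximena is in {4,5}.
From clues 1–4: Sven → place 1, Kira → place 2, Beata → place 3.
From clues 1–5: Ximena → place 4, Mina → place 5.

Sven, Kira, Beata, Ximena, Mina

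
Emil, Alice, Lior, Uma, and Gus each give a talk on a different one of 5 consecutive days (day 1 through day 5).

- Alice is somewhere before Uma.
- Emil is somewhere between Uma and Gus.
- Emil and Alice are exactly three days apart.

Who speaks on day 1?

Alice

With clue 1, Uma is ruled out for day 1.
With clues 1–2, Emil is ruled out for day 1.
With clues 1–3, Gus and Lior are ruled out for day 1.
So day 1 is Alice.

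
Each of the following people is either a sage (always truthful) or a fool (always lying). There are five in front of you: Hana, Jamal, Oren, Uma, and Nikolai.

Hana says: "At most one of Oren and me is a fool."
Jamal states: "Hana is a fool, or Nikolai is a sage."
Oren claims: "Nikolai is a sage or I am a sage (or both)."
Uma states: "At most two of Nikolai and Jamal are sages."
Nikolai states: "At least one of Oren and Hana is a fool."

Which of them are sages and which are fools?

Hana: sage, Jamal: fool, Oren: sage, Uma: sage, Nikolai: fool

Regardless of anyone's role, Uma's statement is true, so Uma is a sage.
Consider Hana. Suppose Hana is a fool.
Then no assignment of the remaining roles makes every statement match its speaker's type — contradiction.
So Hana is a sage.
Consider Jamal. Suppose Jamal is a sage.
Then no assignment of the remaining roles makes every statement match its speaker's type — contradiction.
So Jamal is a fool.
Consider Oren. Suppose Oren is a fool.
Then no assignment of the remaining roles makes every statement match its speaker's type — contradiction.
So Oren is a sage.
With that fixed, Nikolai's statement is false, so Nikolai is a fool.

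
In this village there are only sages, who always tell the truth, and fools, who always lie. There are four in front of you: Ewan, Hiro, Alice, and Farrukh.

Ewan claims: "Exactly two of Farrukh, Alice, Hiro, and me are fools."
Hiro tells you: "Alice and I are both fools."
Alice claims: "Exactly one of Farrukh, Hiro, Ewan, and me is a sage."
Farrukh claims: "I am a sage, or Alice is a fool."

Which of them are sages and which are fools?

Consider Ewan. Suppose Ewan is a sage.
Then no assignment of the remaining roles makes every statement match its speaker's type — contradiction.
So Ewan is a fool.
Consider Hiro. Suppose Hiro is a sage.
Then Hiro's own statement would have to be true, but it can't be — contradiction.
So Hiro is a fool.
Consider Alice. Suppose Alice is a fool.
Then Hiro's statement comes out true, contradicting Hiro being a fool.
So Alice is a sage.
Consider Farrukh. Suppose Farrukh is a sage.
Then Ewan's statement comes out true, contradicting Ewan being a fool.
So Farrukh is a fool.

Ewan: fool, Hiro: fool, Alice: sage, Farrukh: fool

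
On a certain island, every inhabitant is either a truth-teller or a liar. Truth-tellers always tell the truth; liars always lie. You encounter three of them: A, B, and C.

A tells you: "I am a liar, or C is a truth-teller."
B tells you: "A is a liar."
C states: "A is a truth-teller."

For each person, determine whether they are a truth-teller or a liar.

Consider A. Suppose A is a liar.
Then A's own statement would have to be false, but it can't be — contradiction.
So A is a truth-teller.
With that fixed, B's statement is false, so B is a liar.
With that fixed, C's statement is true, so C is a truth-teller.

A: truth-teller, B: liar, C: truth-teller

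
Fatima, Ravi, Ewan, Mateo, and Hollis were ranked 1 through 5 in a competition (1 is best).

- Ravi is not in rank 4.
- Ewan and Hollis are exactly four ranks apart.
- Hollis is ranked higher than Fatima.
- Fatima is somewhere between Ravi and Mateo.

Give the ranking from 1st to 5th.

From clue 1: Ravi is in {1,2,3,5}.
From clues 1–2: Ravi is in {2,3}.
From clues 1–3: Hollis → rank 1, Ewan → rank 5.
From clues 1–4: Ravi → rank 2, Fatima → rank 3, Mateo → rank 4.

Hollis, Ravi, Fatima, Mateo, Ewan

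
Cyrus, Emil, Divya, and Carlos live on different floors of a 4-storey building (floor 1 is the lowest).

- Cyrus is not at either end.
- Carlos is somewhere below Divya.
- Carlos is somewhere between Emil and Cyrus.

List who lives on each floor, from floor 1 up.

From clue 1: Cyrus is in {2,3}.
From clues 1–3: Emil → floor 1, Carlos → floor 2, Cyrus → floor 3, Divya → floor 4.

Emil, Carlos, Cyrus, Divya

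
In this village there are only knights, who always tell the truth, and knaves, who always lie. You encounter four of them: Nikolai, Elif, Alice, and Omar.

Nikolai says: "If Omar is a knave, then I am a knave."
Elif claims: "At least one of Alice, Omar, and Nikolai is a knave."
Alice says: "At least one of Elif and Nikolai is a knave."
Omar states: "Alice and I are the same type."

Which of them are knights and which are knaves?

Consider Nikolai. Suppose Nikolai is a knave.
Then Nikolai's own statement would have to be false, but it can't be — contradiction.
So Nikolai is a knight.
Consider Elif. Suppose Elif is a knight.
Then no assignment of the remaining roles makes every statement match its speaker's type — contradiction.
So Elif is a knave.
With that fixed, Alice's statement is true, so Alice is a knight.
Consider Omar. Suppose Omar is a knave.
Then Nikolai's statement comes out false, contradicting Nikolai being a knight.
So Omar is a knight.

Nikolai: knight, Elif: knave, Alice: knight, Omar: knight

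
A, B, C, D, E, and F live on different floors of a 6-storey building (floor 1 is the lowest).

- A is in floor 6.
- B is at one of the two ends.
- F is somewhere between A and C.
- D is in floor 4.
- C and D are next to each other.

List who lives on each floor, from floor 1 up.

From clue 1: A → floor 6.
From clues 1–2: B → floor 1.
From clues 1–3: C is in {2,3,4}.
From clues 1–4: D → floor 4.
From clues 1–5: E → floor 2, C → floor 3, F → floor 5.

B, E, C, D, F, A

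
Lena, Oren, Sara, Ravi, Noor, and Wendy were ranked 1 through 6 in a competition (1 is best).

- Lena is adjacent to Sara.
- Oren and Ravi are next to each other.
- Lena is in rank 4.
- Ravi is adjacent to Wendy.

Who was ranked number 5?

Sara

With clues 1–3, Lena is ruled out for rank 5.
With clues 1–4, Noor, Oren, Ravi, and Wendy are ruled out for rank 5.
So rank 5 is Sara.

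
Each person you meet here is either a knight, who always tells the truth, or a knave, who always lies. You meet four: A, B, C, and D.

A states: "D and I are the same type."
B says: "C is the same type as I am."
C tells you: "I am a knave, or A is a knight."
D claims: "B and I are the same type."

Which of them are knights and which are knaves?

Consider A. Suppose A is a knave.
Then whichever role C has, C's statement has the wrong truth value — contradiction.
So A is a knight.
With that fixed, C's statement is true, so C is a knight.
Consider B. Suppose B is a knave.
Then whichever role D has, D's statement has the wrong truth value — contradiction.
So B is a knight.
Consider D. Suppose D is a knave.
Then A's statement comes out false, contradicting A being a knight.
So D is a knight.

A: knight, B: knight, C: knight, D: knight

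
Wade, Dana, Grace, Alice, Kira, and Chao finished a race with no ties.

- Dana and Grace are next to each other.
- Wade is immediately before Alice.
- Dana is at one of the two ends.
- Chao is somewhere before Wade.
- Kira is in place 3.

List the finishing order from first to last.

From clues 1–2: Wade is in {1,2,3,4,5}.
From clues 1–3: Dana is in {1,6}.
From clues 1–5: Dana → place 1, Grace → place 2, Kira → place 3, Chao → place 4, Wade → place 5, Alice → place 6.

Dana, Grace, Kira, Chao, Wade, Alice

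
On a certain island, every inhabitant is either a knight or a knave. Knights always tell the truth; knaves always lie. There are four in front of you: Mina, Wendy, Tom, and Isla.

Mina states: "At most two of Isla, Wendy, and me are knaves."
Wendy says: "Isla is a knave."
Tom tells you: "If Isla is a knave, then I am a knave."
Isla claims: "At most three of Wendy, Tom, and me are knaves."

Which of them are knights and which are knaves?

Regardless of anyone's role, Isla's statement is true, so Isla is a knight.
With that fixed, Mina's statement is true, so Mina is a knight.
With that fixed, Wendy's statement is false, so Wendy is a knave.
With that fixed, Tom's statement is true, so Tom is a knight.

Mina: knight, Wendy: knave, Tom: knight, Isla: knight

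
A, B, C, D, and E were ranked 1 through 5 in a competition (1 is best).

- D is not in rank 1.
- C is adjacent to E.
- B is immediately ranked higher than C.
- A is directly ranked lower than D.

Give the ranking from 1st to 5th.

B, C, E, D, A

From clue 1: D is in {2,3,4,5}.
From clues 1–3: A is in {1,4,5}.
From clues 1–4: B → rank 1, C → rank 2, E → rank 3, D → rank 4, A → rank 5.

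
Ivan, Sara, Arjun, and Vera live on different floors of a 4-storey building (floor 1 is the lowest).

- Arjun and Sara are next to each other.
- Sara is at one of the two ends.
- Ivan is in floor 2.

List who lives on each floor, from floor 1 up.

Vera, Ivan, Arjun, Sara

From clues 1–2: Sara is in {1,4}.
From clues 1–3: Vera → floor 1, Ivan → floor 2, Arjun → floor 3, Sara → floor 4.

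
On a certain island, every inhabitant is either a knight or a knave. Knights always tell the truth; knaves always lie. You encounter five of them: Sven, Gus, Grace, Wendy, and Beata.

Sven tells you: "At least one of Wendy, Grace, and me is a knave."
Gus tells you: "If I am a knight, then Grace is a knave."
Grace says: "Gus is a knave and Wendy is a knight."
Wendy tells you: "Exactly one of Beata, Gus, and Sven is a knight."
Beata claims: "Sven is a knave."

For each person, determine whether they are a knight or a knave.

Sven: knight, Gus: knight, Grace: knave, Wendy: knave, Beata: knave

Consider Sven. Suppose Sven is a knave.
Then Sven's own statement would have to be false, but it can't be — contradiction.
So Sven is a knight.
With that fixed, Beata's statement is false, so Beata is a knave.
Consider Gus. Suppose Gus is a knave.
Then Gus's own statement would have to be false, but it can't be — contradiction.
So Gus is a knight.
With that fixed, Grace's statement is false, so Grace is a knave.
With that fixed, Wendy's statement is false, so Wendy is a knave.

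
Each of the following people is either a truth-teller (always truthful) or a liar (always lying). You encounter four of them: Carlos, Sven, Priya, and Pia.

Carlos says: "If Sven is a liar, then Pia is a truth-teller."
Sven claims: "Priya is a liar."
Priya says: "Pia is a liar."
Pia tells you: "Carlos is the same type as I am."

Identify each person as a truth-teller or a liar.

Carlos: truth-teller, Sven: truth-teller, Priya: liar, Pia: truth-teller

Consider Carlos. Suppose Carlos is a liar.
Then whichever role Pia has, Pia's statement has the wrong truth value — contradiction.
So Carlos is a truth-teller.
Consider Sven. Suppose Sven is a liar.
Then no assignment of the remaining roles makes every statement match its speaker's type — contradiction.
So Sven is a truth-teller.
Consider Priya. Suppose Priya is a truth-teller.
Then Sven's statement comes out false, contradicting Sven being a truth-teller.
So Priya is a liar.
Consider Pia. Suppose Pia is a liar.
Then Priya's statement comes out true, contradicting Priya being a liar.
So Pia is a truth-teller.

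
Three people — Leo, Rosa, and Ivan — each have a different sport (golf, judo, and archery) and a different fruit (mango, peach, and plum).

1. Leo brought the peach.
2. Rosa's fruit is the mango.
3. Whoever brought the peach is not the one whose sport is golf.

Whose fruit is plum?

Clue 1 rules out Leo for the one with fruit plum.
With clues 1–2, Rosa is impossible for the one with fruit plum.
That leaves Ivan.

Ivan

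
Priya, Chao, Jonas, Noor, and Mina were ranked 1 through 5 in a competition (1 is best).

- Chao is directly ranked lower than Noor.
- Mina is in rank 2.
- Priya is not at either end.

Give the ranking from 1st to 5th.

From clue 1: Chao is in {2,3,4,5}.
From clues 1–2: Mina → rank 2.
From clues 1–3: Jonas → rank 1, Priya → rank 3, Noor → rank 4, Chao → rank 5.

Jonas, Mina, Priya, Noor, Chao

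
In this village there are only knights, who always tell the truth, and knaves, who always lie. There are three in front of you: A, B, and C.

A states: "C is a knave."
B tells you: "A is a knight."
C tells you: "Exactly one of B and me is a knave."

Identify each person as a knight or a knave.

Consider A. Suppose A is a knight.
Then no assignment of the remaining roles makes every statement match its speaker's type — contradiction.
So A is a knave.
With that fixed, B's statement is false, so B is a knave.
Consider C. Suppose C is a knave.
Then A's statement comes out true, contradicting A being a knave.
So C is a knight.

A: knave, B: knave, C: knight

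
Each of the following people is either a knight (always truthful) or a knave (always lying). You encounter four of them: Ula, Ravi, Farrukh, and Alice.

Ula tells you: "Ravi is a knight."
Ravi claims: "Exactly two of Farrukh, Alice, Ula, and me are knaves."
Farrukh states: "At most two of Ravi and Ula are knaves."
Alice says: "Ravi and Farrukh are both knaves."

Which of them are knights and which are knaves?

Ula: knave, Ravi: knave, Farrukh: knight, Alice: knave

Regardless of anyone's role, Farrukh's statement is true, so Farrukh is a knight.
With that fixed, Alice's statement is false, so Alice is a knave.
Consider Ula. Suppose Ula is a knight.
Then whichever role Ravi has, Ravi's statement has the wrong truth value — contradiction.
So Ula is a knave.
Consider Ravi. Suppose Ravi is a knight.
Then Ula's statement comes out true, contradicting Ula being a knave.
So Ravi is a knave.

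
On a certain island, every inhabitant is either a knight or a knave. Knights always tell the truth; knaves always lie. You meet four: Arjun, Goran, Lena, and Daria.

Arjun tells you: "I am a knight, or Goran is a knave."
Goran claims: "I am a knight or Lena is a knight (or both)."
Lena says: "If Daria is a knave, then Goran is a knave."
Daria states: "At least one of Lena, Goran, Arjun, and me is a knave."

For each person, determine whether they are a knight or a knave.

Arjun: knave, Goran: knight, Lena: knight, Daria: knight

Consider Arjun. Suppose Arjun is a knight.
Then no assignment of the remaining roles makes every statement match its speaker's type — contradiction.
So Arjun is a knave.
With that fixed, Daria's statement is true, so Daria is a knight.
With that fixed, Lena's statement is true, so Lena is a knight.
With that fixed, Goran's statement is true, so Goran is a knight.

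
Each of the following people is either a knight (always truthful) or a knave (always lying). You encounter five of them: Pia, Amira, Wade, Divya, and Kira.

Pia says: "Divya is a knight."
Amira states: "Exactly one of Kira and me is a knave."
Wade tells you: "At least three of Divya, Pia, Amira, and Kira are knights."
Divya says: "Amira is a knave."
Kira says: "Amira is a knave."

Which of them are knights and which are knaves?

Pia: knave, Amira: knight, Wade: knave, Divya: knave, Kira: knave

Consider Pia. Suppose Pia is a knight.
Then no assignment of the remaining roles makes every statement match its speaker's type — contradiction.
So Pia is a knave.
Consider Amira. Suppose Amira is a knave.
Then no assignment of the remaining roles makes every statement match its speaker's type — contradiction.
So Amira is a knight.
With that fixed, Divya's statement is false, so Divya is a knave.
With that fixed, Kira's statement is false, so Kira is a knave.
With that fixed, Wade's statement is false, so Wade is a knave.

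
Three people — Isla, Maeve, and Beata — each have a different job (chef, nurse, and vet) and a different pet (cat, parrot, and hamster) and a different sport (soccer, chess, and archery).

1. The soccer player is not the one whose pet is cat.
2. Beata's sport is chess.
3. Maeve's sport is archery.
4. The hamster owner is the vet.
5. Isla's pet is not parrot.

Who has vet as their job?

With clues 1–5, Beata and Maeve are impossible for the one with job vet.
That leaves Isla.

Isla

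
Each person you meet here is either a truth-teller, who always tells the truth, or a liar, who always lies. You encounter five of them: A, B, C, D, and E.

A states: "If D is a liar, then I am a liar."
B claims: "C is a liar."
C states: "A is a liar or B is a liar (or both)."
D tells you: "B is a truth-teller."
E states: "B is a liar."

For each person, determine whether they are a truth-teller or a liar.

A: truth-teller, B: truth-teller, C: liar, D: truth-teller, E: liar

Consider A. Suppose A is a liar.
Then A's own statement would have to be false, but it can't be — contradiction.
So A is a truth-teller.
Consider B. Suppose B is a liar.
Then no assignment of the remaining roles makes every statement match its speaker's type — contradiction.
So B is a truth-teller.
With that fixed, C's statement is false, so C is a liar.
With that fixed, D's statement is true, so D is a truth-teller.
With that fixed, E's statement is false, so E is a liar.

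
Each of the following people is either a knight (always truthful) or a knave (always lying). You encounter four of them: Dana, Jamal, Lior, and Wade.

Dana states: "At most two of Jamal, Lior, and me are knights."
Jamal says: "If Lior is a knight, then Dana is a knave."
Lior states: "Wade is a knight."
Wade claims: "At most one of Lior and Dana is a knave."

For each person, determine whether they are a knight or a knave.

Dana: knight, Jamal: knave, Lior: knight, Wade: knight

Consider Dana. Suppose Dana is a knave.
Then Dana's own statement would have to be false, but it can't be — contradiction.
So Dana is a knight.
With that fixed, Wade's statement is true, so Wade is a knight.
With that fixed, Lior's statement is true, so Lior is a knight.
With that fixed, Jamal's statement is false, so Jamal is a knave.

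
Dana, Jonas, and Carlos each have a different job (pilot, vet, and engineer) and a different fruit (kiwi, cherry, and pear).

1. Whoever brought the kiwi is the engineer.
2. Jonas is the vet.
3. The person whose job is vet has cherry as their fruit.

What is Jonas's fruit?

With clues 1–2, kiwi is impossible for Jonas's fruit.
With clues 1–3, pear is impossible for Jonas's fruit.
That leaves cherry.

cherry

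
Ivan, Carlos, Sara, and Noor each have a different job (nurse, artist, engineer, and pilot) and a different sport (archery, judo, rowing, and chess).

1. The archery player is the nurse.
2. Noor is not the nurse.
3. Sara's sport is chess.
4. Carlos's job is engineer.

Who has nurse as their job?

With clues 1–2, Noor is impossible for the one with job nurse.
With clues 1–3, Sara is impossible for the one with job nurse.
With clues 1–4, Carlos is impossible for the one with job nurse.
That leaves Ivan.

Ivan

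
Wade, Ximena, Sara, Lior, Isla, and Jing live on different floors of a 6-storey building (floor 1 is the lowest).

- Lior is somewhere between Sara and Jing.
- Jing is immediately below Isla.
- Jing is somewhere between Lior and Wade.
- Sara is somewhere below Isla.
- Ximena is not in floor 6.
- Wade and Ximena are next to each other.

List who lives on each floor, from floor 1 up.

Sara, Lior, Jing, Isla, Ximena, Wade

From clue 1: Lior is in {2,3,4,5}.
From clues 1–3: Isla is in {3,4,5}.
From clues 1–4: Wade is in {5,6}.
From clues 1–5: Wade → floor 6.
From clues 1–6: Sara → floor 1, Lior → floor 2, Jing → floor 3, Isla → floor 4, Ximena → floor 5.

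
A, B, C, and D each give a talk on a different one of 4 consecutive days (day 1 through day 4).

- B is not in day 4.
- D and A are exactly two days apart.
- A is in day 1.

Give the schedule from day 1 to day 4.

A, B, D, C

From clue 1: B is in {1,2,3}.
From clues 1–3: A → day 1, B → day 2, D → day 3, C → day 4.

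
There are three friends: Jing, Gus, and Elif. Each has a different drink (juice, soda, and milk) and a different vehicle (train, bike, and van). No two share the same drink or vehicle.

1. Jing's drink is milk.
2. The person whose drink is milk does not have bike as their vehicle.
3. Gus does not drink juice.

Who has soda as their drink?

Gus

Clue 1 rules out Jing for the one with drink soda.
With clues 1–3, Elif is impossible for the one with drink soda.
That leaves Gus.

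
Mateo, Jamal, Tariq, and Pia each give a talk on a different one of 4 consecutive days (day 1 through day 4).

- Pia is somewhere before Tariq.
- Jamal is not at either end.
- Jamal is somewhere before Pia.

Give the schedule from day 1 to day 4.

From clue 1: Tariq is in {2,3,4}.
From clues 1–2: Jamal is in {2,3}.
From clues 1–3: Mateo → day 1, Jamal → day 2, Pia → day 3, Tariq → day 4.

Mateo, Jamal, Pia, Tariq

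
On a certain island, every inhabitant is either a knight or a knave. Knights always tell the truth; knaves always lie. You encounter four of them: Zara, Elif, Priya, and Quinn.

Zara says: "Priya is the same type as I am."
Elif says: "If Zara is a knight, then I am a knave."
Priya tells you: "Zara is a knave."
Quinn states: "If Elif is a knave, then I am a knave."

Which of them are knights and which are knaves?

Zara: knave, Elif: knight, Priya: knight, Quinn: knight

Consider Zara. Suppose Zara is a knight.
Then whichever role Elif has, Elif's statement has the wrong truth value — contradiction.
So Zara is a knave.
With that fixed, Elif's statement is true, so Elif is a knight.
With that fixed, Priya's statement is true, so Priya is a knight.
With that fixed, Quinn's statement is true, so Quinn is a knight.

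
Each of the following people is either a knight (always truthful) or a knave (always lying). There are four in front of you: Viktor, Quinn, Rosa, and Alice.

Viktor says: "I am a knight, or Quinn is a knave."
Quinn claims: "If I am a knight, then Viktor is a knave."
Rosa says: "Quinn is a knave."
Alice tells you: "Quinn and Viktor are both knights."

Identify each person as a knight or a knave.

Viktor: knave, Quinn: knight, Rosa: knave, Alice: knave

Consider Viktor. Suppose Viktor is a knight.
Then whichever role Quinn has, Quinn's statement has the wrong truth value — contradiction.
So Viktor is a knave.
With that fixed, Quinn's statement is true, so Quinn is a knight.
With that fixed, Rosa's statement is false, so Rosa is a knave.
With that fixed, Alice's statement is false, so Alice is a knave.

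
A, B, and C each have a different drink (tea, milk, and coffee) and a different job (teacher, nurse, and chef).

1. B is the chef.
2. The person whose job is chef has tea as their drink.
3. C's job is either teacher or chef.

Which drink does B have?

With clues 1–2, coffee and milk are impossible for B's drink.
That leaves tea.

tea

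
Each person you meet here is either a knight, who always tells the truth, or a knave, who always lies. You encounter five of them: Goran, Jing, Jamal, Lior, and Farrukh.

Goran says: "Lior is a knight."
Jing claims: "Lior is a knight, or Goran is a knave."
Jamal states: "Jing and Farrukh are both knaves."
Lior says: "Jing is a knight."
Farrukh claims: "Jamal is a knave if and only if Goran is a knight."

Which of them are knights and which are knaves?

Goran: knight, Jing: knight, Jamal: knave, Lior: knight, Farrukh: knight

Consider Goran. Suppose Goran is a knave.
Then no assignment of the remaining roles makes every statement match its speaker's type — contradiction.
So Goran is a knight.
Consider Jing. Suppose Jing is a knave.
Then no assignment of the remaining roles makes every statement match its speaker's type — contradiction.
So Jing is a knight.
With that fixed, Jamal's statement is false, so Jamal is a knave.
With that fixed, Lior's statement is true, so Lior is a knight.
With that fixed, Farrukh's statement is true, so Farrukh is a knight.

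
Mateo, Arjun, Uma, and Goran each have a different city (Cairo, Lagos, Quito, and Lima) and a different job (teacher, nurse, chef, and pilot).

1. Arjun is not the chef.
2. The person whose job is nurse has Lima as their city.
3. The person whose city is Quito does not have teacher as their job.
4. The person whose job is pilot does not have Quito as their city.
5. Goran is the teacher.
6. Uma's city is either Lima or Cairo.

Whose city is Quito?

With clues 1–4, Arjun is impossible for the one with city Quito.
With clues 1–5, Goran is impossible for the one with city Quito.
With clues 1–6, Uma is impossible for the one with city Quito.
That leaves Mateo.

Mateo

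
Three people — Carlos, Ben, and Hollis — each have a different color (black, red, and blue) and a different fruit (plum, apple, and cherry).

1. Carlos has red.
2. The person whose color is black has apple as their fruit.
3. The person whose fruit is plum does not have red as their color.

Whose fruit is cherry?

Carlos

With clues 1–3, Ben and Hollis are impossible for the one with fruit cherry.
That leaves Carlos.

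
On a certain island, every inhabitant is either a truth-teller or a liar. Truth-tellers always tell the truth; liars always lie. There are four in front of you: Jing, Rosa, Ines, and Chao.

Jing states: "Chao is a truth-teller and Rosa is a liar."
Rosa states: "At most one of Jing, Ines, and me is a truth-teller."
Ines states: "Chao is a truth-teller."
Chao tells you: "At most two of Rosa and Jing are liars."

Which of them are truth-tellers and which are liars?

Regardless of anyone's role, Chao's statement is true, so Chao is a truth-teller.
With that fixed, Ines's statement is true, so Ines is a truth-teller.
Consider Jing. Suppose Jing is a liar.
Then whichever role Rosa has, Rosa's statement has the wrong truth value — contradiction.
So Jing is a truth-teller.
With that fixed, Rosa's statement is false, so Rosa is a liar.

Jing: truth-teller, Rosa: liar, Ines: truth-teller, Chao: truth-teller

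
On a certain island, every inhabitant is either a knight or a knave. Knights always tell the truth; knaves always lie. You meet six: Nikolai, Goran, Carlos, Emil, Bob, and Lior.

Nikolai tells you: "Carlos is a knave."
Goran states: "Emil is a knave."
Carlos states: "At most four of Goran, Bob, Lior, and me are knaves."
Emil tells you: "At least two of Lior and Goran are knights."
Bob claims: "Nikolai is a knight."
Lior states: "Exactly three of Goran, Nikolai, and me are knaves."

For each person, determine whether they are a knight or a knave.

Regardless of anyone's role, Carlos's statement is true, so Carlos is a knight.
With that fixed, Nikolai's statement is false, so Nikolai is a knave.
With that fixed, Bob's statement is false, so Bob is a knave.
Consider Goran. Suppose Goran is a knave.
Then whichever role Lior has, Lior's statement has the wrong truth value — contradiction.
So Goran is a knight.
With that fixed, Lior's statement is false, so Lior is a knave.
With that fixed, Emil's statement is false, so Emil is a knave.

Nikolai: knave, Goran: knight, Carlos: knight, Emil: knave, Bob: knave, Lior: knave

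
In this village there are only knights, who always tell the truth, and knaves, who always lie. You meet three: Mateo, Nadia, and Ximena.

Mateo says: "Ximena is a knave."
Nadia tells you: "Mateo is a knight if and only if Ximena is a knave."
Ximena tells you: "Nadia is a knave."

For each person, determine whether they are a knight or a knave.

Consider Mateo. Suppose Mateo is a knave.
Then no assignment of the remaining roles makes every statement match its speaker's type — contradiction.
So Mateo is a knight.
Consider Nadia. Suppose Nadia is a knave.
Then no assignment of the remaining roles makes every statement match its speaker's type — contradiction.
So Nadia is a knight.
With that fixed, Ximena's statement is false, so Ximena is a knave.

Mateo: knight, Nadia: knight, Ximena: knave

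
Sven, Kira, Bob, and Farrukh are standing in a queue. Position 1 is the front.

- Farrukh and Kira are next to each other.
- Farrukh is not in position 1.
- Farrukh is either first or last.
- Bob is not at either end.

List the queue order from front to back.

Sven, Bob, Kira, Farrukh

From clues 1–2: Farrukh is in {2,3,4}.
From clues 1–3: Kira → position 3, Farrukh → position 4.
From clues 1–4: Sven → position 1, Bob → position 2.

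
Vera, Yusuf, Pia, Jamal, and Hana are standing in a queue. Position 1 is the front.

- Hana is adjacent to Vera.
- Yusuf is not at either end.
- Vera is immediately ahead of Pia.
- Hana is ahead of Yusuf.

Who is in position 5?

With clues 1–2, Yusuf is ruled out for position 5.
With clues 1–3, Hana and Vera are ruled out for position 5.
With clues 1–4, Pia is ruled out for position 5.
So position 5 is Jamal.

Jamal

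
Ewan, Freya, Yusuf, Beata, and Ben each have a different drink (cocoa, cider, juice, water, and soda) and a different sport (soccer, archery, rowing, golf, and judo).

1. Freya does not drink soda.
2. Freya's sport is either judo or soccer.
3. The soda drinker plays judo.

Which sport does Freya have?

With clues 1–2, archery, golf, and rowing are impossible for Freya's sport.
With clues 1–3, judo is impossible for Freya's sport.
That leaves soccer.

soccer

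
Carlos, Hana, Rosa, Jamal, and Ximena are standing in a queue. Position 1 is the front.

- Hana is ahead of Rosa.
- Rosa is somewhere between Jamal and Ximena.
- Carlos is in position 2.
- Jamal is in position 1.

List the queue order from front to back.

From clue 1: Hana is in {1,2,3,4}.
From clues 1–2: Rosa is in {3,4}.
From clues 1–3: Carlos → position 2, Rosa → position 4.
From clues 1–4: Jamal → position 1, Hana → position 3, Ximena → position 5.

Jamal, Carlos, Hana, Rosa, Ximena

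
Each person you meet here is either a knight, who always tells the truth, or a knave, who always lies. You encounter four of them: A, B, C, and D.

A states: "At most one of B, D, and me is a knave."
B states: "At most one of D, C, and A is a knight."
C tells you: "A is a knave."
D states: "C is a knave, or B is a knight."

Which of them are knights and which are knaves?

Consider A. Suppose A is a knave.
Then no assignment of the remaining roles makes every statement match its speaker's type — contradiction.
So A is a knight.
With that fixed, C's statement is false, so C is a knave.
With that fixed, D's statement is true, so D is a knight.
With that fixed, B's statement is false, so B is a knave.

A: knight, B: knave, C: knave, D: knight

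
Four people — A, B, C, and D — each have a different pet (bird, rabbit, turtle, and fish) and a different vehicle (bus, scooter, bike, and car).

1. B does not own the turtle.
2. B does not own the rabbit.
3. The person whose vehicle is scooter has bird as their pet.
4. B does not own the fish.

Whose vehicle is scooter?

With clues 1–4, A, C, and D are impossible for the one with vehicle scooter.
That leaves B.

B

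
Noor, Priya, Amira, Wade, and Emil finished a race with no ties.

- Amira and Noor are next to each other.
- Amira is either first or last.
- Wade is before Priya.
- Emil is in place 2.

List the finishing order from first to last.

Wade, Emil, Priya, Noor, Amira

From clues 1–2: Noor is in {2,4}.
From clues 1–4: Wade → place 1, Emil → place 2, Priya → place 3, Noor → place 4, Amira → place 5.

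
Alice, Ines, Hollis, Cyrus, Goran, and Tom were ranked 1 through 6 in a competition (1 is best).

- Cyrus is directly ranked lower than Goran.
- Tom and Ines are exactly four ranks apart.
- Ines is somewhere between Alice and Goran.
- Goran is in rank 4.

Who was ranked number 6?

Tom

With clue 1, Goran is ruled out for rank 6.
With clues 1–2, Cyrus is ruled out for rank 6.
With clues 1–3, Hollis and Ines are ruled out for rank 6.
With clues 1–4, Alice is ruled out for rank 6.
So rank 6 is Tom.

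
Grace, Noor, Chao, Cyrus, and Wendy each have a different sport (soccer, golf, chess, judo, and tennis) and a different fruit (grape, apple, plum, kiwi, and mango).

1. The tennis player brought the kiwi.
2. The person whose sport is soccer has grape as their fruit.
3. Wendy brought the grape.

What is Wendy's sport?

With clues 1–3, chess, golf, judo, and tennis are impossible for Wendy's sport.
That leaves soccer.

soccer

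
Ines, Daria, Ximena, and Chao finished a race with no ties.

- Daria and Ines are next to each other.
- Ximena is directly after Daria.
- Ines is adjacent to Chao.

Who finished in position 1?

Chao

With clues 1–2, Daria and Ximena are ruled out for place 1.
With clues 1–3, Ines is ruled out for place 1.
So place 1 is Chao.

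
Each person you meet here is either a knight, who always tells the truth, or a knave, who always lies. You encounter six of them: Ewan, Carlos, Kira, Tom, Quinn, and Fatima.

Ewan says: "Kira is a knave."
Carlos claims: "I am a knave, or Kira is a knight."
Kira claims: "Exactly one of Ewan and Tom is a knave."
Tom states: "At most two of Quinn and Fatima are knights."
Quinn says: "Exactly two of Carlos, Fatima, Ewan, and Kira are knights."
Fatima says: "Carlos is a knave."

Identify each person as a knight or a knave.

Regardless of anyone's role, Tom's statement is true, so Tom is a knight.
Consider Ewan. Suppose Ewan is a knight.
Then no assignment of the remaining roles makes every statement match its speaker's type — contradiction.
So Ewan is a knave.
With that fixed, Kira's statement is true, so Kira is a knight.
With that fixed, Carlos's statement is true, so Carlos is a knight.
With that fixed, Fatima's statement is false, so Fatima is a knave.
With that fixed, Quinn's statement is true, so Quinn is a knight.

Ewan: knave, Carlos: knight, Kira: knight, Tom: knight, Quinn: knight, Fatima: knave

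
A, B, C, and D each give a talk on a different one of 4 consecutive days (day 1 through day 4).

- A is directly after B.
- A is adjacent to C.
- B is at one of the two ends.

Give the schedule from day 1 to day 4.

B, A, C, D

From clue 1: A is in {2,3,4}.
From clues 1–2: A is in {2,3}.
From clues 1–3: B → day 1, A → day 2, C → day 3, D → day 4.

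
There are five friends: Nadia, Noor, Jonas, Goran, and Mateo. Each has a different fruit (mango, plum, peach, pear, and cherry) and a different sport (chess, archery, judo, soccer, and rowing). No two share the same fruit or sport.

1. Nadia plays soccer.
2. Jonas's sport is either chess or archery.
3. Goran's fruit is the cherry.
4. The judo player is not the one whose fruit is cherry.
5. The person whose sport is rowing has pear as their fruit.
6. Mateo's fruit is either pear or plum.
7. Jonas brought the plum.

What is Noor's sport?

judo

Clue 1 rules out soccer for Noor's sport.
With clues 1–5, archery and chess are impossible for Noor's sport.
With clues 1–7, rowing is impossible for Noor's sport.
That leaves judo.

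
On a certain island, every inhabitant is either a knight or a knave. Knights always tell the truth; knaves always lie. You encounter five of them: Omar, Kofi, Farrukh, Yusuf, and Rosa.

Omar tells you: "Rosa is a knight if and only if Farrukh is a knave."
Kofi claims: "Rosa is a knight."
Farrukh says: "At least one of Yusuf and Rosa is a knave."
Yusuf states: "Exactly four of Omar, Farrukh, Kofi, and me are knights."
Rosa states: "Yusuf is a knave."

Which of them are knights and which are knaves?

Consider Omar. Suppose Omar is a knight.
Then no assignment of the remaining roles makes every statement match its speaker's type — contradiction.
So Omar is a knave.
With that fixed, Yusuf's statement is false, so Yusuf is a knave.
With that fixed, Rosa's statement is true, so Rosa is a knight.
With that fixed, Kofi's statement is true, so Kofi is a knight.
With that fixed, Farrukh's statement is true, so Farrukh is a knight.

Omar: knave, Kofi: knight, Farrukh: knight, Yusuf: knave, Rosa: knight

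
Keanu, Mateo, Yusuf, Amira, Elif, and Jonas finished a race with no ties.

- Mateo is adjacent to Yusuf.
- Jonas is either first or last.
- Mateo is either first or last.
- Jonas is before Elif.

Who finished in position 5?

With clues 1–2, Jonas is ruled out for place 5.
With clues 1–3, Mateo is ruled out for place 5.
With clues 1–4, Amira, Elif, and Keanu are ruled out for place 5.
So place 5 is Yusuf.

Yusuf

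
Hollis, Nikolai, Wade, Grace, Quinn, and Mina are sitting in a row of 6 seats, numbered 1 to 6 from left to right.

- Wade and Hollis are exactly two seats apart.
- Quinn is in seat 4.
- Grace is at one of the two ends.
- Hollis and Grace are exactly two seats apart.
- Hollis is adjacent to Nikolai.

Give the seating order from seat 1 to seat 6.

Grace, Nikolai, Hollis, Quinn, Wade, Mina

From clues 1–2: Quinn → seat 4.
From clues 1–3: Grace is in {1,6}.
From clues 1–4: Grace → seat 1, Hollis → seat 3, Wade → seat 5.
From clues 1–5: Nikolai → seat 2, Mina → seat 6.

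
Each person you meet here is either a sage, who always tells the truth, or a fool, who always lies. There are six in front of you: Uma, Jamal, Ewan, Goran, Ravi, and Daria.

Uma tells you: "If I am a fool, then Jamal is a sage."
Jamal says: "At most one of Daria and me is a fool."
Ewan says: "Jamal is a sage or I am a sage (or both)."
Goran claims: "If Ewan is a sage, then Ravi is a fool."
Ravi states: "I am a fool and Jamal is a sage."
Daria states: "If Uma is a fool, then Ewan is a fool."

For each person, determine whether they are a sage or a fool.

Uma: fool, Jamal: fool, Ewan: sage, Goran: sage, Ravi: fool, Daria: fool

Consider Uma. Suppose Uma is a sage.
Then no assignment of the remaining roles makes every statement match its speaker's type — contradiction.
So Uma is a fool.
Consider Jamal. Suppose Jamal is a sage.
Then Uma's statement comes out true, contradicting Uma being a fool.
So Jamal is a fool.
With that fixed, Ravi's statement is false, so Ravi is a fool.
With that fixed, Goran's statement is true, so Goran is a sage.
Consider Ewan. Suppose Ewan is a fool.
Then no assignment of the remaining roles makes every statement match its speaker's type — contradiction.
So Ewan is a sage.
With that fixed, Daria's statement is false, so Daria is a fool.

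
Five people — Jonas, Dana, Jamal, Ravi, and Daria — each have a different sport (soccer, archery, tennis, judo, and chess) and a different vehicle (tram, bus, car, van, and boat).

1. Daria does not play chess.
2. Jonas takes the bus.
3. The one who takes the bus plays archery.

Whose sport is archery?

With clues 1–3, Dana, Daria, Jamal, and Ravi are impossible for the one with sport archery.
That leaves Jonas.

Jonas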